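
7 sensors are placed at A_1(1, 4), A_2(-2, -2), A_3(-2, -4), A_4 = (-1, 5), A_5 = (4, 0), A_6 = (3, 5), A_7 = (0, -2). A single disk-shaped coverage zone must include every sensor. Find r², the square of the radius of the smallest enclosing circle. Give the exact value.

26.5

A smallest enclosing disk is always determined by at most three of the input points on its boundary.
The farthest pair is A_3–A_6 with squared distance 106. The circle on this segment as diameter has centre (0.5, 0.5) and r² = 106/4 = 26.5.
Check A_1: distance² to centre = 12.5 ≤ 26.5, so it lies inside.
All remaining points lie in this disk, and no smaller disk contains both endpoints, so this is the minimum enclosing circle.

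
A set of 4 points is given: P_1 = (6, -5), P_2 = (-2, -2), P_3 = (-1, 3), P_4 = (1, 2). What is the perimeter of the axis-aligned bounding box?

32

Width = max x − min x = 6 − (-2) = 8.
Height = max y − min y = 3 − (-5) = 8.
Perimeter = 2(8 + 8) = 32.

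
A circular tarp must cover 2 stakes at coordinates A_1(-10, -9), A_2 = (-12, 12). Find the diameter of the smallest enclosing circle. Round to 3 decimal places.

21.095

The smallest circle enclosing two points has them as diameter endpoints.
Centre = midpoint = (-11, 1.5); r² = |A_1A_2|²/4 = 445/4 = 111.25.
Diameter = 2r = 2√(111.25) ≈ 21.095.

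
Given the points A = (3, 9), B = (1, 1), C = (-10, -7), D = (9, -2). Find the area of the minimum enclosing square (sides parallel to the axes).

361

The bounding box has width 19 and height 16.
An axis-aligned square enclosing the set must have side ≥ max(width, height).
So the minimum side is max(19, 16) = 19.
Area = 19² = 361.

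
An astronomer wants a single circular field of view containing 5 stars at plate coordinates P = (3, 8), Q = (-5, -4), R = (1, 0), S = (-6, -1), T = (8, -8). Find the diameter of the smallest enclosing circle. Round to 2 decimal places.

17.67

The minimum enclosing circle is determined by three boundary points: P, S, T.
Their circumcentre is (17/6, -5/6) with r² = 1405/18.
The farthest remaining point Q is at distance² 1285/18 ≤ 1405/18.
Diameter = 2r = 2√(1405/18) ≈ 17.67.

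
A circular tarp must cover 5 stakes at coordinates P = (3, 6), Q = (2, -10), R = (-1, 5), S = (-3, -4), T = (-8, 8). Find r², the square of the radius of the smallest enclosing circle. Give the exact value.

106

By Welzl's lemma the MEC is supported by two points (diametrically opposite) or three points (on a circumcircle).
The farthest pair is Q–T with squared distance 424. The circle on this segment as diameter has centre (-3, -1) and r² = 424/4 = 106.
Check P: distance² to centre = 85 ≤ 106, so it lies inside.
All remaining points lie in this disk, and no smaller disk contains both endpoints, so this is the minimum enclosing circle.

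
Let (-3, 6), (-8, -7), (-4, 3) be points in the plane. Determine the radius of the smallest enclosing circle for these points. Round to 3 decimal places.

6.964

Call the three points A, B, C in the order given.
Side lengths²: AB² = 194, AC² = 10, BC² = 116.
Since AB² = 194 ≥ 116 + 10 = 126, the angle opposite AB is not acute, so the smallest enclosing circle has AB as diameter.
Centre = midpoint of AB = (-5.5, -0.5), r² = 194/4 = 48.5.
r = √(48.5) ≈ 6.964.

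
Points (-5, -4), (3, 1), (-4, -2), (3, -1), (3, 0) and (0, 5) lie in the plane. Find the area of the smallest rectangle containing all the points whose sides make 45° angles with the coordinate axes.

63

In coordinates u = x + y, v = x − y the rectangle is axis-aligned; the map (x,y)→(u,v) scales areas by 2.
u-values: -9, 4, -6, 2, 3, 5; range = 5 − (-9) = 14.
v-values: -1, 2, -2, 4, 3, -5; range = 4 − (-5) = 9.
Area = (14 × 9) / 2 = 63.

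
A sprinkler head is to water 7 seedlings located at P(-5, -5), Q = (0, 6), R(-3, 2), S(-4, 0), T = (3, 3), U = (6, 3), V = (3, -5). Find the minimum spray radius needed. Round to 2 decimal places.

The minimum enclosing circle is determined by three boundary points: P, Q, U.
Their circumcentre is (19/54, -43/54) with r² = 67525/1458.
The farthest remaining point V is at distance² 35989/1458 ≤ 67525/1458.
r = √(67525/1458) ≈ 6.81.

6.81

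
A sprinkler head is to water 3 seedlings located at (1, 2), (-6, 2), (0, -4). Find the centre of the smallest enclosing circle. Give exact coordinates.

(-2.5, -0.5)

Call the three points A, B, C in the order given.
Side lengths²: AB² = 49, AC² = 37, BC² = 72.
Since BC² = 72 < 49 + 37 = 86, the triangle is acute, so the smallest enclosing circle is the circumcircle.
Circumcentre = (-2.5, -0.5), r² = 18.5.
Centre = (-2.5, -0.5).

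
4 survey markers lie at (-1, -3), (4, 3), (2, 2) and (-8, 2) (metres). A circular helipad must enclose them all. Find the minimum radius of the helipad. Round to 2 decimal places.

The minimum enclosing circle of a finite set is fixed by two of the points (as a diameter) or three (as a circumcircle).
The farthest pair is (4, 3)–(-8, 2) with squared distance 145. The circle on this segment as diameter has centre (-2, 2.5) and r² = 145/4 = 36.25.
Check (-1, -3): distance² to centre = 31.25 ≤ 36.25, so it lies inside.
All remaining points lie in this disk, and no smaller disk contains both endpoints, so this is the minimum enclosing circle.
r = √(36.25) ≈ 6.02.

6.02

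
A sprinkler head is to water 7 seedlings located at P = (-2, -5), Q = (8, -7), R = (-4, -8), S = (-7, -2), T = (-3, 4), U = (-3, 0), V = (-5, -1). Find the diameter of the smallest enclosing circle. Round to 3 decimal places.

16.125

The minimum enclosing circle is determined by three boundary points: Q, S, T.
Their circumcentre is (1, -3) with r² = 65.
The farthest remaining point R is at distance² 50 ≤ 65.
Diameter = 2r = 2√65 ≈ 16.125.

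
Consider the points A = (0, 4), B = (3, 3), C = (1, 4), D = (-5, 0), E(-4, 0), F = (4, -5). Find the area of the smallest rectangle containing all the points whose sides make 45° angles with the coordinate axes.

In coordinates u = x + y, v = x − y the rectangle is axis-aligned; the map (x,y)→(u,v) scales areas by 2.
u-values: 4, 6, 5, -5, -4, -1; range = 6 − (-5) = 11.
v-values: -4, 0, -3, -5, -4, 9; range = 9 − (-5) = 14.
Area = (11 × 14) / 2 = 77.

77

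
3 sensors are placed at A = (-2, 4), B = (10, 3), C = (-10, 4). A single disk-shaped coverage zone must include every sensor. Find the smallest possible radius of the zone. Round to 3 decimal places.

10.012

Side lengths²: AB² = 145, AC² = 64, BC² = 401.
Since BC² = 401 ≥ 145 + 64 = 209, the angle opposite BC is not acute, so the smallest enclosing circle has BC as diameter.
Centre = midpoint of BC = (0, 3.5), r² = 401/4 = 100.25.
r = √(100.25) ≈ 10.012.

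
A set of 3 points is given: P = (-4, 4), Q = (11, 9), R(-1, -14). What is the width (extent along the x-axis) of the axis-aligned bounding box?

max x = 11, min x = -4, so width = 15.

15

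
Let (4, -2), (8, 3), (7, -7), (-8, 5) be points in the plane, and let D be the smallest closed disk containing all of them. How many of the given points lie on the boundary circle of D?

By Welzl's lemma the MEC is supported by two points (diametrically opposite) or three points (on a circumcircle).
The farthest pair is (7, -7)–(-8, 5) with squared distance 369. The circle on this segment as diameter has centre (-0.5, -1) and r² = 369/4 = 92.25.
Check (4, -2): distance² to centre = 21.25 ≤ 92.25, so it lies inside.
All remaining points lie in this disk, and no smaller disk contains both endpoints, so this is the minimum enclosing circle.
The points at distance exactly r from the centre are (7, -7), (-8, 5) — 2 points.

2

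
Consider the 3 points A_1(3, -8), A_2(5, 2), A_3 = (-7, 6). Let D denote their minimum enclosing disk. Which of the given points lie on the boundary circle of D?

Side lengths²: A_1A_2² = 104, A_1A_3² = 296, A_2A_3² = 160.
Since A_1A_3² = 296 ≥ 160 + 104 = 264, the angle opposite A_1A_3 is not acute, so the smallest enclosing circle has A_1A_3 as diameter.
Centre = midpoint of A_1A_3 = (-2, -1), r² = 296/4 = 74.
The points at distance exactly r from the centre are A_1, A_3 — 2 points.

A_1, A_3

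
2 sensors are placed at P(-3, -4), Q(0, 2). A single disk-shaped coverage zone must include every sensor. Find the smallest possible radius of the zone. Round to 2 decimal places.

The smallest circle enclosing two points has them as diameter endpoints.
Centre = midpoint = (-1.5, -1); r² = |PQ|²/4 = 45/4 = 11.25.
r = √(11.25) ≈ 3.35.

3.35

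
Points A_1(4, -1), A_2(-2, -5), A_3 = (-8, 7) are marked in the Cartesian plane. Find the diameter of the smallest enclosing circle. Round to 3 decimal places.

14.534

Side lengths²: A_1A_2² = 52, A_1A_3² = 208, A_2A_3² = 180.
Since A_1A_3² = 208 < 180 + 52 = 232, the triangle is acute, so the smallest enclosing circle is the circumcircle.
Circumcentre = (-2.5, 2.25), r² = 52.8125.
Diameter = 2r = 2√(52.8125) ≈ 14.534.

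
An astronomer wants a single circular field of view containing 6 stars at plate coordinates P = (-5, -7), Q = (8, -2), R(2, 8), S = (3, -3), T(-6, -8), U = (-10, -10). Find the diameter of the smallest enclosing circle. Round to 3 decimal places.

21.796

The minimum enclosing circle is determined by three boundary points: Q, R, U.
Their circumcentre is (-55/19, -33/19) with r² = 42874/361.
The farthest remaining point T is at distance² 17642/361 ≤ 42874/361.
Diameter = 2r = 2√(42874/361) ≈ 21.796.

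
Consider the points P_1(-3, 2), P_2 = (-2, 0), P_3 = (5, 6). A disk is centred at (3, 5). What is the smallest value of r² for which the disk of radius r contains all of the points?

50

The required radius is the distance from (3, 5) to the farthest point.
Squared distances: 45, 50, 5.
Maximum is 50, attained at P_2.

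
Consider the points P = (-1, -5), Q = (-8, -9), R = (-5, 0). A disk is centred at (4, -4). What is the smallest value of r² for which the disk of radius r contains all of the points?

The required radius is the distance from (4, -4) to the farthest point.
Squared distances: 26, 169, 97.
Maximum is 169, attained at Q.

169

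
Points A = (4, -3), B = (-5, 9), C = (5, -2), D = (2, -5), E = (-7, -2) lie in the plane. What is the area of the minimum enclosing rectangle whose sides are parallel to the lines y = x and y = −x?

136.5

In coordinates u = x + y, v = x − y the rectangle is axis-aligned; the map (x,y)→(u,v) scales areas by 2.
u-values: 1, 4, 3, -3, -9; range = 4 − (-9) = 13.
v-values: 7, -14, 7, 7, -5; range = 7 − (-14) = 21.
Area = (13 × 21) / 2 = 136.5.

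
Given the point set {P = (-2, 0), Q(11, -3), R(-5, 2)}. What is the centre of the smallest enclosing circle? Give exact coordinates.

Side lengths²: PQ² = 178, PR² = 13, QR² = 281.
Since QR² = 281 ≥ 178 + 13 = 191, the angle opposite QR is not acute, so the smallest enclosing circle has QR as diameter.
Centre = midpoint of QR = (3, -0.5), r² = 281/4 = 70.25.
Centre = (3, -0.5).

(3, -0.5)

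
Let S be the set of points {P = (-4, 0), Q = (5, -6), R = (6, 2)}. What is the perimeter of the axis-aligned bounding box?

Width = max x − min x = 6 − (-4) = 10.
Height = max y − min y = 2 − (-6) = 8.
Perimeter = 2(10 + 8) = 36.

36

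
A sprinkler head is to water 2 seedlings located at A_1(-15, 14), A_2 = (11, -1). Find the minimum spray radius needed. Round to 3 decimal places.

15.008

The smallest circle enclosing two points has them as diameter endpoints.
Centre = midpoint = (-2, 6.5); r² = |A_1A_2|²/4 = 901/4 = 225.25.
r = √(225.25) ≈ 15.008.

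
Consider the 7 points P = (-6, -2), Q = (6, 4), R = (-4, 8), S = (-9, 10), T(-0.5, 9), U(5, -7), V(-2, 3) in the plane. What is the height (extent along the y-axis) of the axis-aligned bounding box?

max y = 10, min y = -7, so height = 17.

17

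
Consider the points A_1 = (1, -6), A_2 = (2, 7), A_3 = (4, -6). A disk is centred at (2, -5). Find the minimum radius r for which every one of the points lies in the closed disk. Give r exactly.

12

The required radius is the distance from (2, -5) to the farthest point.
Squared distances: 2, 144, 5.
Maximum is 144, attained at A_2.
r = √144 = 12.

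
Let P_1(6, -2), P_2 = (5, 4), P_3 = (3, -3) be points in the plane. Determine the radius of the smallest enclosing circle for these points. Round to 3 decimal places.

Side lengths²: P_1P_2² = 37, P_1P_3² = 10, P_2P_3² = 53.
Since P_2P_3² = 53 ≥ 37 + 10 = 47, the angle opposite P_2P_3 is not acute, so the smallest enclosing circle has P_2P_3 as diameter.
Centre = midpoint of P_2P_3 = (4, 0.5), r² = 53/4 = 13.25.
r = √(13.25) ≈ 3.640.

3.640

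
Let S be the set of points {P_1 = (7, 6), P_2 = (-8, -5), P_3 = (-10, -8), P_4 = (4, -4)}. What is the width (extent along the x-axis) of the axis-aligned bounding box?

17

max x = 7, min x = -10, so width = 17.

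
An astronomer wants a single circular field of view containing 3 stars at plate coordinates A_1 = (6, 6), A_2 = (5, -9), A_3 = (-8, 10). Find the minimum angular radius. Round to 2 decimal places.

Side lengths²: A_1A_2² = 226, A_1A_3² = 212, A_2A_3² = 530.
Since A_2A_3² = 530 ≥ 226 + 212 = 438, the angle opposite A_2A_3 is not acute, so the smallest enclosing circle has A_2A_3 as diameter.
Centre = midpoint of A_2A_3 = (-1.5, 0.5), r² = 530/4 = 132.5.
r = √(132.5) ≈ 11.51.

11.51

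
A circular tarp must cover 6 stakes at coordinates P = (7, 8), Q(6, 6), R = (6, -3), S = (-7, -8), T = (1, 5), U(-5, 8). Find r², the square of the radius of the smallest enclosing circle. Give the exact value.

By Welzl's lemma the MEC is supported by two points (diametrically opposite) or three points (on a circumcircle).
The farthest pair is P–S with squared distance 452. The circle on this segment as diameter has centre (0, 0) and r² = 452/4 = 113.
Check Q: distance² to centre = 72 ≤ 113, so it lies inside.
All remaining points lie in this disk, and no smaller disk contains both endpoints, so this is the minimum enclosing circle.

113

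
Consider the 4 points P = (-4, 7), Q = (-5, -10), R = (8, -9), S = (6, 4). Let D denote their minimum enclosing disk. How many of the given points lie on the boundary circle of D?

3

A smallest enclosing disk is always determined by at most three of the input points on its boundary.
The minimum enclosing circle is determined by three boundary points: P, Q, R.
Their circumcentre is (10/11, -20/11) with r² = 12325/121.
The farthest remaining point S is at distance² 7232/121 ≤ 12325/121.
The points at distance exactly r from the centre are P, Q, R — 3 points.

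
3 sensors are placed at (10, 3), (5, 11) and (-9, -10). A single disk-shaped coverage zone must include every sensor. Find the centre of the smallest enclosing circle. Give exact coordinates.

Call the three points A, B, C in the order given.
Side lengths²: AB² = 89, AC² = 530, BC² = 637.
Since BC² = 637 ≥ 530 + 89 = 619, the angle opposite BC is not acute, so the smallest enclosing circle has BC as diameter.
Centre = midpoint of BC = (-2, 0.5), r² = 637/4 = 159.25.
Centre = (-2, 0.5).

(-2, 0.5)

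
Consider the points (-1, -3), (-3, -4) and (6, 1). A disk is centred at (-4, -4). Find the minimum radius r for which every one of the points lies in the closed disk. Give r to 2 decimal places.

11.18

The required radius is the distance from (-4, -4) to the farthest point.
Squared distances: 10, 1, 125.
Maximum is 125, attained at (6, 1).
r = √125 ≈ 11.18.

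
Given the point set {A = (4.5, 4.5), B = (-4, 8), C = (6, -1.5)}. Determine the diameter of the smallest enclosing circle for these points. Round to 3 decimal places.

Side lengths²: AB² = 84.5, AC² = 38.25, BC² = 190.25.
Since BC² = 190.25 ≥ 84.5 + 38.25 = 122.75, the angle opposite BC is not acute, so the smallest enclosing circle has BC as diameter.
Centre = midpoint of BC = (1, 3.25), r² = 190.25/4 = 47.5625.
Diameter = 2r = 2√(47.5625) ≈ 13.793.

13.793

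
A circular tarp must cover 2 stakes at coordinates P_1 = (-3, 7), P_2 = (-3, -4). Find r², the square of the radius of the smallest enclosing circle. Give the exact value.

The smallest circle enclosing two points has them as diameter endpoints.
Centre = midpoint = (-3, 1.5); r² = |P_1P_2|²/4 = 121/4 = 30.25.

30.25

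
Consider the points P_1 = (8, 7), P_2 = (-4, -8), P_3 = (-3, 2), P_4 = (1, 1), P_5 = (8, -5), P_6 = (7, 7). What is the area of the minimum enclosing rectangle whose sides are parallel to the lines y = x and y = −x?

243

In coordinates u = x + y, v = x − y the rectangle is axis-aligned; the map (x,y)→(u,v) scales areas by 2.
u-values: 15, -12, -1, 2, 3, 14; range = 15 − (-12) = 27.
v-values: 1, 4, -5, 0, 13, 0; range = 13 − (-5) = 18.
Area = (27 × 18) / 2 = 243.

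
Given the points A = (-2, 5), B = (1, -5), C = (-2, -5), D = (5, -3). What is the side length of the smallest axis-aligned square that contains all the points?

The bounding box has width 7 and height 10.
An axis-aligned square enclosing the set must have side ≥ max(width, height).
So the minimum side is max(7, 10) = 10.

10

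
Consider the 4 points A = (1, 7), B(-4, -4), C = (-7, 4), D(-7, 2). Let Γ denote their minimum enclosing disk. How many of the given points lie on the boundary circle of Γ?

A smallest enclosing disk is always determined by at most three of the input points on its boundary.
The farthest pair is A–B with squared distance 146. The circle on this segment as diameter has centre (-1.5, 1.5) and r² = 146/4 = 36.5.
Check C: distance² to centre = 36.5 ≤ 36.5, so it lies inside.
All remaining points lie in this disk, and no smaller disk contains both endpoints, so this is the minimum enclosing circle.
The points at distance exactly r from the centre are A, B, C — 3 points.

3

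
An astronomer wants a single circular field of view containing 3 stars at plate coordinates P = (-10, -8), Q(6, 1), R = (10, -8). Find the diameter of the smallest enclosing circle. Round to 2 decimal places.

20.09

Side lengths²: PQ² = 337, PR² = 400, QR² = 97.
Since PR² = 400 < 337 + 97 = 434, the triangle is acute, so the smallest enclosing circle is the circumcircle.
Circumcentre = (0, -127/18), r² = 32689/324.
Diameter = 2r = 2√(32689/324) ≈ 20.09.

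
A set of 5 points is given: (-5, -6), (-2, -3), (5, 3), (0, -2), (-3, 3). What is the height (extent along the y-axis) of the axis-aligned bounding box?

9

max y = 3, min y = -6, so height = 9.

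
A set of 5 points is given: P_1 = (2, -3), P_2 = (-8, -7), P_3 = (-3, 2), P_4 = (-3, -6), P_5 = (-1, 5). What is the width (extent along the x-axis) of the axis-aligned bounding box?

10

max x = 2, min x = -8, so width = 10.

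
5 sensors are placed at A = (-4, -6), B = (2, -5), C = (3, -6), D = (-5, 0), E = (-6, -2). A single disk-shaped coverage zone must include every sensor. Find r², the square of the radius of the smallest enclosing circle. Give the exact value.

12125/484

By Welzl's lemma the MEC is supported by two points (diametrically opposite) or three points (on a circumcircle).
The minimum enclosing circle is determined by three boundary points: C, D, E.
Their circumcentre is (-25/22, -35/11) with r² = 12125/484.
The farthest remaining point A is at distance² 7813/484 ≤ 12125/484.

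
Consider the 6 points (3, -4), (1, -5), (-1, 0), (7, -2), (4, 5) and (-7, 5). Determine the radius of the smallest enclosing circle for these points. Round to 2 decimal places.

7.83

By Welzl's lemma the MEC is supported by two points (diametrically opposite) or three points (on a circumcircle).
The farthest pair is (7, -2)–(-7, 5) with squared distance 245. The circle on this segment as diameter has centre (0, 1.5) and r² = 245/4 = 61.25.
Check (3, -4): distance² to centre = 39.25 ≤ 61.25, so it lies inside.
All remaining points lie in this disk, and no smaller disk contains both endpoints, so this is the minimum enclosing circle.
r = √(61.25) ≈ 7.83.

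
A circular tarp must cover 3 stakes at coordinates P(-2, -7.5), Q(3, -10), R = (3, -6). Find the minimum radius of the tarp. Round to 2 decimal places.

Side lengths²: PQ² = 31.25, PR² = 27.25, QR² = 16.
Since PQ² = 31.25 < 27.25 + 16 = 43.25, the triangle is acute, so the smallest enclosing circle is the circumcircle.
Circumcentre = (0.875, -8), r² = 8.515625.
r = √(8.515625) ≈ 2.92.

2.92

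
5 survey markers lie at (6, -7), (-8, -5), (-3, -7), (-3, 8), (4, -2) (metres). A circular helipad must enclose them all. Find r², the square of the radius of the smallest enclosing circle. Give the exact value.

80.517578125

A smallest enclosing disk is always determined by at most three of the input points on its boundary.
The minimum enclosing circle is determined by three boundary points: (6, -7), (-8, -5), (-3, 8).
Their circumcentre is (-0.21875, -0.53125) with r² = 80.517578125.
The farthest remaining point (-3, -7) is at distance² 49.580078125 ≤ 80.517578125.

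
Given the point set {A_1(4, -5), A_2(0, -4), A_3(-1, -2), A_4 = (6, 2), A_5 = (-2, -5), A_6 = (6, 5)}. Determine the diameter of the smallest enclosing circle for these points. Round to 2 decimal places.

12.81

By Welzl's lemma the MEC is supported by two points (diametrically opposite) or three points (on a circumcircle).
The farthest pair is A_5–A_6 with squared distance 164. The circle on this segment as diameter has centre (2, 0) and r² = 164/4 = 41.
Check A_1: distance² to centre = 29 ≤ 41, so it lies inside.
All remaining points lie in this disk, and no smaller disk contains both endpoints, so this is the minimum enclosing circle.
Diameter = 2r = 2√41 ≈ 12.81.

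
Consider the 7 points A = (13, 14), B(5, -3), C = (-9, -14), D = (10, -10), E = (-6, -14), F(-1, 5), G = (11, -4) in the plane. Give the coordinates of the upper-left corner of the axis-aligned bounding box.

(-9, 14)

x-range [-9, 13], y-range [-14, 14].
The upper-left corner is (-9, 14).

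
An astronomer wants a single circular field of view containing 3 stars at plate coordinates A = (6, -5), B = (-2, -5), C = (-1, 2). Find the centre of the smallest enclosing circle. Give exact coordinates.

Side lengths²: AB² = 64, AC² = 98, BC² = 50.
Since AC² = 98 < 64 + 50 = 114, the triangle is acute, so the smallest enclosing circle is the circumcircle.
Circumcentre = (2, -2), r² = 25.
Centre = (2, -2).

(2, -2)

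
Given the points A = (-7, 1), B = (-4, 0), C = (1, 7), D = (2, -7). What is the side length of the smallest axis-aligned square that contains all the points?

14

The bounding box has width 9 and height 14.
An axis-aligned square enclosing the set must have side ≥ max(width, height).
So the minimum side is max(9, 14) = 14.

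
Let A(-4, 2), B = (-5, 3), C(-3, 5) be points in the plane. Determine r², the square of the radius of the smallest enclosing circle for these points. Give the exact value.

2.5

Side lengths²: AB² = 2, AC² = 10, BC² = 8.
Since AC² = 10 ≥ 8 + 2 = 10, the angle opposite AC is not acute, so the smallest enclosing circle has AC as diameter.
Centre = midpoint of AC = (-3.5, 3.5), r² = 10/4 = 2.5.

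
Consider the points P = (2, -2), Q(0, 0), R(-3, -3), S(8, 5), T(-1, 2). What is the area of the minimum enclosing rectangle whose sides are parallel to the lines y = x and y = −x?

In coordinates u = x + y, v = x − y the rectangle is axis-aligned; the map (x,y)→(u,v) scales areas by 2.
u-values: 0, 0, -6, 13, 1; range = 13 − (-6) = 19.
v-values: 4, 0, 0, 3, -3; range = 4 − (-3) = 7.
Area = (19 × 7) / 2 = 66.5.

66.5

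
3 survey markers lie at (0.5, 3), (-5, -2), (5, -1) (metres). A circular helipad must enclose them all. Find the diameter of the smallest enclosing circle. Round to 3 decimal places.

Call the three points A, B, C in the order given.
Side lengths²: AB² = 55.25, AC² = 36.25, BC² = 101.
Since BC² = 101 ≥ 55.25 + 36.25 = 91.5, the angle opposite BC is not acute, so the smallest enclosing circle has BC as diameter.
Centre = midpoint of BC = (0, -1.5), r² = 101/4 = 25.25.
Diameter = 2r = 2√(25.25) ≈ 10.050.

10.050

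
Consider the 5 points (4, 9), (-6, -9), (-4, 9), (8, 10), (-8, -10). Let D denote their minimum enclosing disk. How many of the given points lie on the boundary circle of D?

The minimum enclosing circle of a finite set is fixed by two of the points (as a diameter) or three (as a circumcircle).
The farthest pair is (8, 10)–(-8, -10) with squared distance 656. The circle on this segment as diameter has centre (0, 0) and r² = 656/4 = 164.
Check (4, 9): distance² to centre = 97 ≤ 164, so it lies inside.
All remaining points lie in this disk, and no smaller disk contains both endpoints, so this is the minimum enclosing circle.
The points at distance exactly r from the centre are (8, 10), (-8, -10) — 2 points.

2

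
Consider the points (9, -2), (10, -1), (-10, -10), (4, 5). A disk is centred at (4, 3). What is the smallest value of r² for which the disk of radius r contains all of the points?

The required radius is the distance from (4, 3) to the farthest point.
Squared distances: 50, 52, 365, 4.
Maximum is 365, attained at (-10, -10).

365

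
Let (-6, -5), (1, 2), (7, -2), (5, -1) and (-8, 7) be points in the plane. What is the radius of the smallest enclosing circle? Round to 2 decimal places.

The minimum enclosing circle of a finite set is fixed by two of the points (as a diameter) or three (as a circumcircle).
The minimum enclosing circle is determined by three boundary points: (-6, -5), (7, -2), (-8, 7).
Their circumcentre is (-7/9, 55/27) with r² = 55981/729.
The farthest remaining point (5, -1) is at distance² 31060/729 ≤ 55981/729.
r = √(55981/729) ≈ 8.76.

8.76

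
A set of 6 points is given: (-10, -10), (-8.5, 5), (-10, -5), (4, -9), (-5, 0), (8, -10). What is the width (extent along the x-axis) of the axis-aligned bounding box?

max x = 8, min x = -10, so width = 18.

18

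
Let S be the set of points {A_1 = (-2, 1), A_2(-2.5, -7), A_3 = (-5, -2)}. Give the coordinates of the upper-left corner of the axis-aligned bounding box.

x-range [-5, -2], y-range [-7, 1].
The upper-left corner is (-5, 1).

(-5, 1)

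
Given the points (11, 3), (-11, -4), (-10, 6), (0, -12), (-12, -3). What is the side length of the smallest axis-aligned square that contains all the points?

The bounding box has width 23 and height 18.
An axis-aligned square enclosing the set must have side ≥ max(width, height).
So the minimum side is max(23, 18) = 23.

23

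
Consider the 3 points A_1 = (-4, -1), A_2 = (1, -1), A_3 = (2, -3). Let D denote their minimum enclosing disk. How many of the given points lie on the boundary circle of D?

2

Side lengths²: A_1A_2² = 25, A_1A_3² = 40, A_2A_3² = 5.
Since A_1A_3² = 40 ≥ 25 + 5 = 30, the angle opposite A_1A_3 is not acute, so the smallest enclosing circle has A_1A_3 as diameter.
Centre = midpoint of A_1A_3 = (-1, -2), r² = 40/4 = 10.
The points at distance exactly r from the centre are A_1, A_3 — 2 points.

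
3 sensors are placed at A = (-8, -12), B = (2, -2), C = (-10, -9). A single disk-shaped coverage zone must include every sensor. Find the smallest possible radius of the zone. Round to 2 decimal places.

7.08

Side lengths²: AB² = 200, AC² = 13, BC² = 193.
Since AB² = 200 < 193 + 13 = 206, the triangle is acute, so the smallest enclosing circle is the circumcircle.
Circumcentre = (-3.3, -6.7), r² = 50.18.
r = √(50.18) ≈ 7.08.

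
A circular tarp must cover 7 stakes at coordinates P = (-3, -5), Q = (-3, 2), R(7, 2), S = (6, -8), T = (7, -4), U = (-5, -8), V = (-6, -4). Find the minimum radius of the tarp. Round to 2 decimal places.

The minimum enclosing circle of a finite set is fixed by two of the points (as a diameter) or three (as a circumcircle).
The farthest pair is R–U with squared distance 244. The circle on this segment as diameter has centre (1, -3) and r² = 244/4 = 61.
Check P: distance² to centre = 20 ≤ 61, so it lies inside.
All remaining points lie in this disk, and no smaller disk contains both endpoints, so this is the minimum enclosing circle.
r = √61 ≈ 7.81.

7.81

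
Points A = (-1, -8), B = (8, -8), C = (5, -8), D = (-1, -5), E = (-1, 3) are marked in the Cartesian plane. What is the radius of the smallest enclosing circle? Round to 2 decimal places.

The minimum enclosing circle of a finite set is fixed by two of the points (as a diameter) or three (as a circumcircle).
The farthest pair is B–E with squared distance 202. The circle on this segment as diameter has centre (3.5, -2.5) and r² = 202/4 = 50.5.
Check A: distance² to centre = 50.5 ≤ 50.5, so it lies inside.
All remaining points lie in this disk, and no smaller disk contains both endpoints, so this is the minimum enclosing circle.
r = √(50.5) ≈ 7.11.

7.11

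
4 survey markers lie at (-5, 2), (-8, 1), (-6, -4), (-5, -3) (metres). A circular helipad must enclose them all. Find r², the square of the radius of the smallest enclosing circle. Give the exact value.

The minimum enclosing circle is determined by three boundary points: (-5, 2), (-8, 1), (-6, -4).
Their circumcentre is (-193/34, -33/34) with r² = 5365/578.
The farthest remaining point (-5, -3) is at distance² 2645/578 ≤ 5365/578.

5365/578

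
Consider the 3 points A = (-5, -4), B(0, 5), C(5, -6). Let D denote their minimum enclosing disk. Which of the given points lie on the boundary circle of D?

A, B, C

Side lengths²: AB² = 106, AC² = 104, BC² = 146.
Since BC² = 146 < 106 + 104 = 210, the triangle is acute, so the smallest enclosing circle is the circumcircle.
Circumcentre = (0.74, -1.3), r² = 40.2376.
The points at distance exactly r from the centre are A, B, C — 3 points.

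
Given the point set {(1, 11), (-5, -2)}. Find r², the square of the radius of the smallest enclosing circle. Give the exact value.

51.25

The smallest circle enclosing two points has them as diameter endpoints.
Centre = midpoint = (-2, 4.5); r² = |(1, 11)−(-5, -2)|²/4 = 205/4 = 51.25.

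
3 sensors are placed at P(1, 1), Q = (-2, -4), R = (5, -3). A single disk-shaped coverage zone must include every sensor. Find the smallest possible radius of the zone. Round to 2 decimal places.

Side lengths²: PQ² = 34, PR² = 32, QR² = 50.
Since QR² = 50 < 34 + 32 = 66, the triangle is acute, so the smallest enclosing circle is the circumcircle.
Circumcentre = (1.375, -2.625), r² = 13.28125.
r = √(13.28125) ≈ 3.64.

3.64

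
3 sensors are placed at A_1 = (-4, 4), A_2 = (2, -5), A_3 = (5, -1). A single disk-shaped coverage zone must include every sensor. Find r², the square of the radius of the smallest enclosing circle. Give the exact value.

17225/578

Side lengths²: A_1A_2² = 117, A_1A_3² = 106, A_2A_3² = 25.
Since A_1A_2² = 117 < 106 + 25 = 131, the triangle is acute, so the smallest enclosing circle is the circumcircle.
Circumcentre = (-13/34, -3/34), r² = 17225/578.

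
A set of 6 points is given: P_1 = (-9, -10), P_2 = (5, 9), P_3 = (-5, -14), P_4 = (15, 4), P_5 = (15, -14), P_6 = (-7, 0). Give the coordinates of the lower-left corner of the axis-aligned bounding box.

x-range [-9, 15], y-range [-14, 9].
The lower-left corner is (-9, -14).

(-9, -14)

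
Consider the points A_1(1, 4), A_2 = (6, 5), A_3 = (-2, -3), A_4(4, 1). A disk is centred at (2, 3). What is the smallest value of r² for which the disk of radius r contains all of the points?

52

The required radius is the distance from (2, 3) to the farthest point.
Squared distances: 2, 20, 52, 8.
Maximum is 52, attained at A_3.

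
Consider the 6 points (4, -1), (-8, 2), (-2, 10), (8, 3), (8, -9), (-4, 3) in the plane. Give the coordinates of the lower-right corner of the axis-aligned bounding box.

(8, -9)

x-range [-8, 8], y-range [-9, 10].
The lower-right corner is (8, -9).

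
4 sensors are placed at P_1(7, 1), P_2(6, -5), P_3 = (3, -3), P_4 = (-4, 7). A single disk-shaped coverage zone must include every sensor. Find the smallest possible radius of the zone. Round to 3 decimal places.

7.810

A smallest enclosing disk is always determined by at most three of the input points on its boundary.
The farthest pair is P_2–P_4 with squared distance 244. The circle on this segment as diameter has centre (1, 1) and r² = 244/4 = 61.
Check P_1: distance² to centre = 36 ≤ 61, so it lies inside.
All remaining points lie in this disk, and no smaller disk contains both endpoints, so this is the minimum enclosing circle.
r = √61 ≈ 7.810.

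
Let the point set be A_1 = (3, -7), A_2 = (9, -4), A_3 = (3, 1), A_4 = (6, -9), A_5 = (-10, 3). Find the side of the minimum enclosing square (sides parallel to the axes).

19

The bounding box has width 19 and height 12.
An axis-aligned square enclosing the set must have side ≥ max(width, height).
So the minimum side is max(19, 12) = 19.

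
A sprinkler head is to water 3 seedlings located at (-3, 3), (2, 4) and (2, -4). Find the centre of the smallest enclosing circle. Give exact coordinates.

(0.2, 0)

Call the three points A, B, C in the order given.
Side lengths²: AB² = 26, AC² = 74, BC² = 64.
Since AC² = 74 < 64 + 26 = 90, the triangle is acute, so the smallest enclosing circle is the circumcircle.
Circumcentre = (0.2, 0), r² = 19.24.
Centre = (0.2, 0).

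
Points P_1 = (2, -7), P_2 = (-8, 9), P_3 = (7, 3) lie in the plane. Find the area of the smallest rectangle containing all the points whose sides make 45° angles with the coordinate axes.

195

In coordinates u = x + y, v = x − y the rectangle is axis-aligned; the map (x,y)→(u,v) scales areas by 2.
u-values: -5, 1, 10; range = 10 − (-5) = 15.
v-values: 9, -17, 4; range = 9 − (-17) = 26.
Area = (15 × 26) / 2 = 195.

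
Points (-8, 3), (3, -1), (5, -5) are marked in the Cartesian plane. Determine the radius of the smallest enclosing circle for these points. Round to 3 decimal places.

Call the three points A, B, C in the order given.
Side lengths²: AB² = 137, AC² = 233, BC² = 20.
Since AC² = 233 ≥ 137 + 20 = 157, the angle opposite AC is not acute, so the smallest enclosing circle has AC as diameter.
Centre = midpoint of AC = (-1.5, -1), r² = 233/4 = 58.25.
r = √(58.25) ≈ 7.632.

7.632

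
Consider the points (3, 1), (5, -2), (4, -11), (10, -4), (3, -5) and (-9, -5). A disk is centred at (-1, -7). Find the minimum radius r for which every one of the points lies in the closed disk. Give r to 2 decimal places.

11.40

The required radius is the distance from (-1, -7) to the farthest point.
Squared distances: 80, 61, 41, 130, 20, 68.
Maximum is 130, attained at (10, -4).
r = √130 ≈ 11.40.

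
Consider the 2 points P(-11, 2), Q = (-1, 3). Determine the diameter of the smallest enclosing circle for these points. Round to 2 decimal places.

The smallest circle enclosing two points has them as diameter endpoints.
Centre = midpoint = (-6, 2.5); r² = |PQ|²/4 = 101/4 = 25.25.
Diameter = 2r = 2√(25.25) ≈ 10.05.

10.05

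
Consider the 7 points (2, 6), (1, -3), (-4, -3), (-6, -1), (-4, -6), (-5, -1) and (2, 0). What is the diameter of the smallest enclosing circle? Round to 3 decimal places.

The farthest pair is (2, 6)–(-4, -6) with squared distance 180. The circle on this segment as diameter has centre (-1, 0) and r² = 180/4 = 45.
Check (1, -3): distance² to centre = 13 ≤ 45, so it lies inside.
All remaining points lie in this disk, and no smaller disk contains both endpoints, so this is the minimum enclosing circle.
Diameter = 2r = 2√45 ≈ 13.416.

13.416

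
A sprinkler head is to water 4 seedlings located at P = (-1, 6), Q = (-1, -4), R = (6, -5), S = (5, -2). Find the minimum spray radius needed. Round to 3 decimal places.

By Welzl's lemma the MEC is supported by two points (diametrically opposite) or three points (on a circumcircle).
The farthest pair is P–R with squared distance 170. The circle on this segment as diameter has centre (2.5, 0.5) and r² = 170/4 = 42.5.
Check Q: distance² to centre = 32.5 ≤ 42.5, so it lies inside.
All remaining points lie in this disk, and no smaller disk contains both endpoints, so this is the minimum enclosing circle.
r = √(42.5) ≈ 6.519.

6.519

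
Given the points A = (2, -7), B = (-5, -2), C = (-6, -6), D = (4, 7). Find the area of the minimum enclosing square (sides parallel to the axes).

196

The bounding box has width 10 and height 14.
An axis-aligned square enclosing the set must have side ≥ max(width, height).
So the minimum side is max(10, 14) = 14.
Area = 14² = 196.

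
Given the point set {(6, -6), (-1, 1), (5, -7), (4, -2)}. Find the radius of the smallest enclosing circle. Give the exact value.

5

The minimum enclosing circle of a finite set is fixed by two of the points (as a diameter) or three (as a circumcircle).
The farthest pair is (-1, 1)–(5, -7) with squared distance 100. The circle on this segment as diameter has centre (2, -3) and r² = 100/4 = 25.
Check (6, -6): distance² to centre = 25 ≤ 25, so it lies inside.
All remaining points lie in this disk, and no smaller disk contains both endpoints, so this is the minimum enclosing circle.
r = √25 = 5.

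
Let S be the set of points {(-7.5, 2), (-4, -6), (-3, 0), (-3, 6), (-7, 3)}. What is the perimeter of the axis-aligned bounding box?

Width = max x − min x = -3 − (-7.5) = 4.5.
Height = max y − min y = 6 − (-6) = 12.
Perimeter = 2(4.5 + 12) = 33.

33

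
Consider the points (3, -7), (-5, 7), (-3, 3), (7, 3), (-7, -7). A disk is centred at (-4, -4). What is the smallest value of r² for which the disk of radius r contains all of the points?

The required radius is the distance from (-4, -4) to the farthest point.
Squared distances: 58, 122, 50, 170, 18.
Maximum is 170, attained at (7, 3).

170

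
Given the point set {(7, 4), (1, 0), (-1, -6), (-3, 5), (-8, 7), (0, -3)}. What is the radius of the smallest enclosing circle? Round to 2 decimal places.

By Welzl's lemma the MEC is supported by two points (diametrically opposite) or three points (on a circumcircle).
The minimum enclosing circle is determined by three boundary points: (7, 4), (-1, -6), (-8, 7).
Their circumcentre is (-33/29, 67/29) with r² = 58097/841.
The farthest remaining point (0, -3) is at distance² 24805/841 ≤ 58097/841.
r = √(58097/841) ≈ 8.31.

8.31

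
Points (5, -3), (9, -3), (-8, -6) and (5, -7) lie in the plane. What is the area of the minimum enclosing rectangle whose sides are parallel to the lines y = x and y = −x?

140

In coordinates u = x + y, v = x − y the rectangle is axis-aligned; the map (x,y)→(u,v) scales areas by 2.
u-values: 2, 6, -14, -2; range = 6 − (-14) = 20.
v-values: 8, 12, -2, 12; range = 12 − (-2) = 14.
Area = (20 × 14) / 2 = 140.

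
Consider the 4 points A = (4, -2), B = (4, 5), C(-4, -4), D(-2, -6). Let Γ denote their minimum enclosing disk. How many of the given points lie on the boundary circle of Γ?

2

The minimum enclosing circle of a finite set is fixed by two of the points (as a diameter) or three (as a circumcircle).
The farthest pair is B–D with squared distance 157. The circle on this segment as diameter has centre (1, -0.5) and r² = 157/4 = 39.25.
Check A: distance² to centre = 11.25 ≤ 39.25, so it lies inside.
All remaining points lie in this disk, and no smaller disk contains both endpoints, so this is the minimum enclosing circle.
The points at distance exactly r from the centre are B, D — 2 points.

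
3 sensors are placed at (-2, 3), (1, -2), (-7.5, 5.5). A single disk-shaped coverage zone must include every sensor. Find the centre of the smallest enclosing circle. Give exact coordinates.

Call the three points A, B, C in the order given.
Side lengths²: AB² = 34, AC² = 36.5, BC² = 128.5.
Since BC² = 128.5 ≥ 36.5 + 34 = 70.5, the angle opposite BC is not acute, so the smallest enclosing circle has BC as diameter.
Centre = midpoint of BC = (-3.25, 1.75), r² = 128.5/4 = 32.125.
Centre = (-3.25, 1.75).

(-3.25, 1.75)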